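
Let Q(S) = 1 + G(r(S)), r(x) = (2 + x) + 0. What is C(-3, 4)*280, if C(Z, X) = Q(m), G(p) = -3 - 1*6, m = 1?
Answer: -2240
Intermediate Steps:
r(x) = 2 + x
G(p) = -9 (G(p) = -3 - 6 = -9)
Q(S) = -8 (Q(S) = 1 - 9 = -8)
C(Z, X) = -8
C(-3, 4)*280 = -8*280 = -2240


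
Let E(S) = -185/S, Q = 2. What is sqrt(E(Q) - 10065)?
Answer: I*sqrt(40630)/2 ≈ 100.78*I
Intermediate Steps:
sqrt(E(Q) - 10065) = sqrt(-185/2 - 10065) = sqrt(-20315/2) = I*sqrt(40630)/2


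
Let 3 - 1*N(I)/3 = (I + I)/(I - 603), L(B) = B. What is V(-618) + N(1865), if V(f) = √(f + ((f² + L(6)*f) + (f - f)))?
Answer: 84/631 + √377598 ≈ 614.62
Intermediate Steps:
N(I) = 9 - 6*I/(-603 + I) (N(I) = 9 - 3*(I + I)/(I - 603) = 9 - 3*2*I/(-603 + I) = 9 - 6*I/(-603 + I))
V(f) = √(f² + 7*f) (V(f) = √(f + ((f² + 6*f) + (f - f))) = √(f + ((f² + 6*f) + 0)) = √(f + (f² + 6*f)) = √(f² + 7*f))
V(-618) + N(1865) = √(-618*(7 - 618)) + 3*(-1809 + 1865)/(-603 + 1865) = √(-618*(-611)) + 3*56/1262 = √377598 + 3*(1/1262)*56 = √377598 + 84/631 = 84/631 + √377598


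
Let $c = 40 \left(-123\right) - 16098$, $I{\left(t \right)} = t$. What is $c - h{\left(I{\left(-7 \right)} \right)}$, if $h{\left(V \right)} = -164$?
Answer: $-20854$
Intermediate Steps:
$c = -21018$ ($c = -4920 - 16098 = -21018$)
$c - h{\left(I{\left(-7 \right)} \right)} = -21018 - -164 = -21018 + 164 = -20854$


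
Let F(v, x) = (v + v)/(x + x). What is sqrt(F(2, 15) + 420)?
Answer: sqrt(94530)/15 ≈ 20.497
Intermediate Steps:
F(v, x) = v/x (F(v, x) = (2*v)/((2*x)) = (2*v)*(1/(2*x)) = v/x)
sqrt(F(2, 15) + 420) = sqrt(2/15 + 420) = sqrt(6302/15) = sqrt(94530)/15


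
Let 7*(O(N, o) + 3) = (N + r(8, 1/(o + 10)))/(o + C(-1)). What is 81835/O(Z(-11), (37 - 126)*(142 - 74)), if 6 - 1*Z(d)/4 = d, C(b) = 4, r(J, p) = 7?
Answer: -1154855520/42361 ≈ -27262.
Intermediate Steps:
Z(d) = 24 - 4*d
O(N, o) = -3 + (7 + N)/(7*(4 + o)) (O(N, o) = -3 + ((N + 7)/(o + 4))/7 = -3 + ((7 + N)/(4 + o))/7 = -3 + (7 + N)/(7*(4 + o)))
81835/O(Z(-11), (37 - 126)*(142 - 74)) = 81835/(((-77 + (24 - 4*(-11)) - 21*(37 - 126)*(142 - 74))/(7*(4 + (37 - 126)*(142 - 74))))) = 81835/(((-77 + (24 + 44) - (-1869)*68)/(7*(4 - 89*68)))) = 81835/(((-77 + 68 - 21*(-6052))/(7*(4 - 6052)))) = 81835/(((1/7)*(-77 + 68 + 127092)/(-6048))) = 81835/(((1/7)*(-1/6048)*127083)) = 81835/(-42361/14112) = 81835*(-14112/42361) = -1154855520/42361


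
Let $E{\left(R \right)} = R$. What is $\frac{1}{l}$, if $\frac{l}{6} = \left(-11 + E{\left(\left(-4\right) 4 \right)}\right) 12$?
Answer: $- \frac{1}{1944} \approx -0.0005144$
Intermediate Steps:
$l = -1944$ ($l = 6 \left(-11 - 16\right) 12 = 6 \left(\left(-27\right) 12\right) = 6 \left(-324\right) = -1944$)
$\frac{1}{l} = \frac{1}{-1944} = - \frac{1}{1944}$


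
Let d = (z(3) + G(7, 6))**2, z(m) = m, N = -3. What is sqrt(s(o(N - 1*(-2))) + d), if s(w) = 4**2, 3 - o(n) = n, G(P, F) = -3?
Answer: 4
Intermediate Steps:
o(n) = 3 - n
s(w) = 16
d = 0 (d = (3 - 3)**2 = 0**2 = 0)
sqrt(s(o(N - 1*(-2))) + d) = sqrt(16 + 0) = sqrt(16) = 4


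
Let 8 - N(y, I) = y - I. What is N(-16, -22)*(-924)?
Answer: -1848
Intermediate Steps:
N(y, I) = 8 + I - y (N(y, I) = 8 - (y - I) = 8 + (I - y) = 8 + I - y)
N(-16, -22)*(-924) = (8 - 22 - 1*(-16))*(-924) = (8 - 22 + 16)*(-924) = 2*(-924) = -1848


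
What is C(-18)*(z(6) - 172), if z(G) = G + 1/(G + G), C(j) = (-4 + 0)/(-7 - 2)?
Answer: -1991/27 ≈ -73.741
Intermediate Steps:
C(j) = 4/9 (C(j) = -4/(-9) = -4*(-⅑) = 4/9)
z(G) = G + 1/(2*G)
C(-18)*(z(6) - 172) = 4*((6 + (½)/6) - 172)/9 = 4*((6 + (½)*(⅙)) - 172)/9 = 4*((6 + 1/12) - 172)/9 = 4*(73/12 - 172)/9 = (4/9)*(-1991/12) = -1991/27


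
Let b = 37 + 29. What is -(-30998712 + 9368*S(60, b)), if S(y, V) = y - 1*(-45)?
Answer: 30015072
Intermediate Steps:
b = 66
S(y, V) = 45 + y (S(y, V) = y + 45 = 45 + y)
-(-30998712 + 9368*S(60, b)) = -9368/(1/(-3309 + (45 + 60))) = -9368/(1/(-3309 + 105)) = -9368/(1/(-3204)) = -9368/(-1/3204) = -9368*(-3204) = 30015072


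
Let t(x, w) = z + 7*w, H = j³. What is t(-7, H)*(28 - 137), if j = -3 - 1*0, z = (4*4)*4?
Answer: 13625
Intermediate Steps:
z = 64 (z = 16*4 = 64)
j = -3 (j = -3 + 0 = -3)
H = -27 (H = (-3)³ = -27)
t(x, w) = 64 + 7*w
t(-7, H)*(28 - 137) = (64 + 7*(-27))*(28 - 137) = (64 - 189)*(-109) = -125*(-109) = 13625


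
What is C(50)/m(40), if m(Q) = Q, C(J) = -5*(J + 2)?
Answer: -13/2 ≈ -6.5000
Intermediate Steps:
C(J) = -10 - 5*J (C(J) = -5*(2 + J) = -10 - 5*J)
C(50)/m(40) = (-10 - 5*50)/40 = (-10 - 250)*(1/40) = -260*1/40 = -13/2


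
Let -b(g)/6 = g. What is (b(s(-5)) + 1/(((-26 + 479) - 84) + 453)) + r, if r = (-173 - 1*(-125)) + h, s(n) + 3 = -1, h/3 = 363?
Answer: 875431/822 ≈ 1065.0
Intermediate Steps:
h = 1089 (h = 3*363 = 1089)
s(n) = -4 (s(n) = -3 - 1 = -4)
b(g) = -6*g
r = 1041 (r = (-173 - 1*(-125)) + 1089 = (-173 + 125) + 1089 = -48 + 1089 = 1041)
(b(s(-5)) + 1/(((-26 + 479) - 84) + 453)) + r = (-6*(-4) + 1/(((-26 + 479) - 84) + 453)) + 1041 = (24 + 1/((453 - 84) + 453)) + 1041 = (24 + 1/(369 + 453)) + 1041 = (24 + 1/822) + 1041 = 19729/822 + 1041 = 875431/822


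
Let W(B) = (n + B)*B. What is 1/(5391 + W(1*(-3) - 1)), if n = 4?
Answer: 1/5391 ≈ 0.00018549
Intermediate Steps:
W(B) = B*(4 + B) (W(B) = (4 + B)*B = B*(4 + B))
1/(5391 + W(1*(-3) - 1)) = 1/(5391 + (1*(-3) - 1)*(4 + (1*(-3) - 1))) = 1/(5391 + (-3 - 1)*(4 + (-3 - 1))) = 1/(5391 - 4*(4 - 4)) = 1/(5391 - 4*0) = 1/(5391 + 0) = 1/5391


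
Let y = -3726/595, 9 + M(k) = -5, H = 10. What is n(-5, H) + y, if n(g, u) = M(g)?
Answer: -12056/595 ≈ -20.262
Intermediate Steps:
M(k) = -14 (M(k) = -9 - 5 = -14)
n(g, u) = -14
y = -3726/595 (y = -3726*1/595 = -3726/595 ≈ -6.2622)
n(-5, H) + y = -14 - 3726/595 = -12056/595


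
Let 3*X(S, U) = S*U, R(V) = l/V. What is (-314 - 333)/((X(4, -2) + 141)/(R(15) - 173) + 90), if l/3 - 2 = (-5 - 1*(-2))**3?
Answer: -345498/47645 ≈ -7.2515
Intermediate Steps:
l = -75 (l = 6 + 3*(-5 - 1*(-2))**3 = 6 + 3*(-5 + 2)**3 = 6 + 3*(-3)**3 = 6 + 3*(-27) = 6 - 81 = -75)
R(V) = -75/V
X(S, U) = S*U/3 (X(S, U) = (S*U)/3 = S*U/3)
(-314 - 333)/((X(4, -2) + 141)/(R(15) - 173) + 90) = (-314 - 333)/(((1/3)*4*(-2) + 141)/(-75/15 - 173) + 90) = -647/((-8/3 + 141)/(-75*1/15 - 173) + 90) = -647/(415/(3*(-5 - 173)) + 90) = -647/((415/3)/(-178) + 90) = -647/((415/3)*(-1/178) + 90) = -647/(-415/534 + 90) = -647/47645/534 = -647*534/47645 = -345498/47645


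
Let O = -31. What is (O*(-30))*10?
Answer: 9300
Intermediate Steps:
(O*(-30))*10 = -31*(-30)*10 = 930*10 = 9300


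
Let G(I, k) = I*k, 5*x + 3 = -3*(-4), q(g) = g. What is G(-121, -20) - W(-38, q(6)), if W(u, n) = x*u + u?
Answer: 12632/5 ≈ 2526.4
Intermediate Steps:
x = 9/5 (x = -3/5 + (-3*(-4))/5 = -3/5 + (1/5)*12 = -3/5 + 12/5 = 9/5 ≈ 1.8000)
W(u, n) = 14*u/5 (W(u, n) = 9*u/5 + u = 14*u/5)
G(-121, -20) - W(-38, q(6)) = -121*(-20) - 14*(-38)/5 = 2420 - 1*(-532/5) = 2420 + 532/5 = 12632/5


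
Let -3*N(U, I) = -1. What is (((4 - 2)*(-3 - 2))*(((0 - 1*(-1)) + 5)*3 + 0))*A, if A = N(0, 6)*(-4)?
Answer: 240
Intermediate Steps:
N(U, I) = ⅓ (N(U, I) = -⅓*(-1) = ⅓)
A = -4/3 (A = (⅓)*(-4) = -4/3 ≈ -1.3333)
(((4 - 2)*(-3 - 2))*(((0 - 1*(-1)) + 5)*3 + 0))*A = (((4 - 2)*(-3 - 2))*(((0 - 1*(-1)) + 5)*3 + 0))*(-4/3) = ((2*(-5))*(((0 + 1) + 5)*3 + 0))*(-4/3) = -10*((1 + 5)*3 + 0)*(-4/3) = -10*(6*3 + 0)*(-4/3) = -10*(18 + 0)*(-4/3) = -10*18*(-4/3) = -180*(-4/3) = 240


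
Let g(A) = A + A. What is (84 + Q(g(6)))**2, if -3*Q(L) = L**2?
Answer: 1296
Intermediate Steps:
g(A) = 2*A
Q(L) = -L**2/3
(84 + Q(g(6)))**2 = (84 - (2*6)**2/3)**2 = (84 - 1/3*12**2)**2 = (84 - 1/3*144)**2 = (84 - 48)**2 = 36**2 = 1296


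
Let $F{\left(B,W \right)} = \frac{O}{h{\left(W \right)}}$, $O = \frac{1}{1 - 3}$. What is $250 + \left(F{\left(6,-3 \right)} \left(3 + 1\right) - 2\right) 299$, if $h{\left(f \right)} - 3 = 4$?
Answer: $- \frac{3034}{7} \approx -433.43$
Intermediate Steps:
$h{\left(f \right)} = 7$ ($h{\left(f \right)} = 3 + 4 = 7$)
$O = - \frac{1}{2}$ ($O = \frac{1}{-2} = - \frac{1}{2} \approx -0.5$)
$F{\left(B,W \right)} = - \frac{1}{14}$ ($F{\left(B,W \right)} = - \frac{1}{2 \cdot 7} = \left(- \frac{1}{2}\right) \frac{1}{7} = - \frac{1}{14}$)
$250 + \left(F{\left(6,-3 \right)} \left(3 + 1\right) - 2\right) 299 = 250 + \left(- \frac{3 + 1}{14} - 2\right) 299 = 250 + \left(\left(- \frac{1}{14}\right) 4 - 2\right) 299 = 250 + \left(- \frac{2}{7} - 2\right) 299 = 250 - \frac{4784}{7} = - \frac{3034}{7}$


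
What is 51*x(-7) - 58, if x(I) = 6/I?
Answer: -712/7 ≈ -101.71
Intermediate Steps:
51*x(-7) - 58 = 51*(6/(-7)) - 58 = 51*(6*(-1/7)) - 58 = 51*(-6/7) - 58 = -306/7 - 58 = -712/7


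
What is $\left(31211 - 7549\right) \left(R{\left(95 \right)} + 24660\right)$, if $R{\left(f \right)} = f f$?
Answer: $797054470$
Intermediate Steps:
$R{\left(f \right)} = f^{2}$
$\left(31211 - 7549\right) \left(R{\left(95 \right)} + 24660\right) = \left(31211 - 7549\right) \left(95^{2} + 24660\right) = 23662 \left(9025 + 24660\right) = 23662 \cdot 33685 = 797054470$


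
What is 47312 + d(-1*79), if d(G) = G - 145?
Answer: 47088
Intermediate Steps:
d(G) = -145 + G
47312 + d(-1*79) = 47312 + (-145 - 1*79) = 47312 + (-145 - 79) = 47312 - 224 = 47088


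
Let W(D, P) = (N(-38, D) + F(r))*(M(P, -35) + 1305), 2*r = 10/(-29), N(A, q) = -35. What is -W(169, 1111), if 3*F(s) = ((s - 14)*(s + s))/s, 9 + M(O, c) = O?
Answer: 106987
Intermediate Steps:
M(O, c) = -9 + O
r = -5/29 (r = (10/(-29))/2 = (10*(-1/29))/2 = (½)*(-10/29) = -5/29 ≈ -0.17241)
F(s) = -28/3 + 2*s/3 (F(s) = (((s - 14)*(s + s))/s)/3 = (((-14 + s)*(2*s))/s)/3 = ((2*s*(-14 + s))/s)/3 = (-28 + 2*s)/3 = -28/3 + 2*s/3)
W(D, P) = -1670544/29 - 1289*P/29 (W(D, P) = (-35 + (-28/3 + (⅔)*(-5/29)))*((-9 + P) + 1305) = (-35 + (-28/3 - 10/87))*(1296 + P) = (-35 - 274/29)*(1296 + P) = -1289*(1296 + P)/29 = -1670544/29 - 1289*P/29)
-W(169, 1111) = -(-1670544/29 - 1289/29*1111) = -(-1670544/29 - 1432079/29) = -1*(-106987) = 106987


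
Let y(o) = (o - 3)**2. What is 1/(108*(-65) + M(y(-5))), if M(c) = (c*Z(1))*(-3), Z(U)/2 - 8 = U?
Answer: -1/10476 ≈ -9.5456e-5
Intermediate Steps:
Z(U) = 16 + 2*U
y(o) = (-3 + o)**2
M(c) = -54*c (M(c) = (c*(16 + 2*1))*(-3) = (c*(16 + 2))*(-3) = (c*18)*(-3) = (18*c)*(-3) = -54*c)
1/(108*(-65) + M(y(-5))) = 1/(108*(-65) - 54*(-3 - 5)**2) = 1/(-7020 - 54*(-8)**2) = 1/(-7020 - 54*64) = 1/(-7020 - 3456) = 1/(-10476) = -1/10476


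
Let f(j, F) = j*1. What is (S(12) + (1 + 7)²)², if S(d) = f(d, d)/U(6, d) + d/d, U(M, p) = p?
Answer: 4356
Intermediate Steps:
f(j, F) = j
S(d) = 2 (S(d) = d/d + d/d = 1 + 1 = 2)
(S(12) + (1 + 7)²)² = (2 + (1 + 7)²)² = (2 + 8²)² = (2 + 64)² = 66² = 4356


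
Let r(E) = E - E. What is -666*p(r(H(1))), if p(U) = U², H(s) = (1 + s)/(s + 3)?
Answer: 0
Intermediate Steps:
H(s) = (1 + s)/(3 + s)
r(E) = 0
-666*p(r(H(1))) = -666*0² = -666*0 = 0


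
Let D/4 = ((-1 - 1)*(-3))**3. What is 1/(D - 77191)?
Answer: -1/76327 ≈ -1.3102e-5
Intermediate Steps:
D = 864 (D = 4*((-1 - 1)*(-3))**3 = 4*(-2*(-3))**3 = 4*6**3 = 4*216 = 864)
1/(D - 77191) = 1/(864 - 77191) = 1/(-76327) = -1/76327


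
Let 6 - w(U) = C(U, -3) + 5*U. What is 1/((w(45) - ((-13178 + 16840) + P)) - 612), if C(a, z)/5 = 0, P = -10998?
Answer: 1/6505 ≈ 0.00015373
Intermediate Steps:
C(a, z) = 0 (C(a, z) = 5*0 = 0)
w(U) = 6 - 5*U (w(U) = 6 - (0 + 5*U) = 6 - 5*U)
1/((w(45) - ((-13178 + 16840) + P)) - 612) = 1/(((6 - 5*45) - ((-13178 + 16840) - 10998)) - 612) = 1/(((6 - 225) - (3662 - 10998)) - 612) = 1/((-219 - 1*(-7336)) - 612) = 1/((-219 + 7336) - 612) = 1/(7117 - 612) = 1/6505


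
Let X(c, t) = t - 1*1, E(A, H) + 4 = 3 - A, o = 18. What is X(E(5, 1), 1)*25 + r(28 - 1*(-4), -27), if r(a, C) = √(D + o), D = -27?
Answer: 3*I ≈ 3.0*I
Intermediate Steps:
E(A, H) = -1 - A (E(A, H) = -4 + (3 - A) = -1 - A)
X(c, t) = -1 + t (X(c, t) = t - 1 = -1 + t)
r(a, C) = 3*I (r(a, C) = √(-27 + 18) = √(-9) = 3*I)
X(E(5, 1), 1)*25 + r(28 - 1*(-4), -27) = (-1 + 1)*25 + 3*I = 0*25 + 3*I = 0 + 3*I = 3*I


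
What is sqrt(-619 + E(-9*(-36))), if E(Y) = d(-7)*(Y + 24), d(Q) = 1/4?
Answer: 2*I*sqrt(133) ≈ 23.065*I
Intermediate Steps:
d(Q) = 1/4
E(Y) = 6 + Y/4 (E(Y) = (Y + 24)/4 = (24 + Y)/4 = 6 + Y/4)
sqrt(-619 + E(-9*(-36))) = sqrt(-619 + (6 + (-9*(-36))/4)) = sqrt(-619 + (6 + (1/4)*324)) = sqrt(-619 + (6 + 81)) = sqrt(-619 + 87) = sqrt(-532) = 2*I*sqrt(133)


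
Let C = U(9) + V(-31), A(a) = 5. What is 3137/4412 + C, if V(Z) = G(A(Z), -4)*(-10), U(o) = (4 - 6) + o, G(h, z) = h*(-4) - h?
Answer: 1137021/4412 ≈ 257.71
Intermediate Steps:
G(h, z) = -5*h (G(h, z) = -4*h - h = -5*h)
U(o) = -2 + o
V(Z) = 250 (V(Z) = -5*5*(-10) = -25*(-10) = 250)
C = 257 (C = (-2 + 9) + 250 = 7 + 250 = 257)
3137/4412 + C = 3137/4412 + 257 = 1137021/4412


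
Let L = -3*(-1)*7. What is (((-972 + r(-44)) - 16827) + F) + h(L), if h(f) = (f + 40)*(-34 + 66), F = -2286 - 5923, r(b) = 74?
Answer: -23982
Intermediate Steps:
L = 21 (L = 3*7 = 21)
F = -8209
h(f) = 1280 + 32*f (h(f) = (40 + f)*32 = 1280 + 32*f)
(((-972 + r(-44)) - 16827) + F) + h(L) = (((-972 + 74) - 16827) - 8209) + (1280 + 32*21) = ((-898 - 16827) - 8209) + (1280 + 672) = (-17725 - 8209) + 1952 = -25934 + 1952 = -23982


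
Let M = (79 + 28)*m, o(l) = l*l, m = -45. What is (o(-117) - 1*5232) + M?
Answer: 3642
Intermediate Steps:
o(l) = l**2
M = -4815 (M = (79 + 28)*(-45) = 107*(-45) = -4815)
(o(-117) - 1*5232) + M = ((-117)**2 - 1*5232) - 4815 = (13689 - 5232) - 4815 = 8457 - 4815 = 3642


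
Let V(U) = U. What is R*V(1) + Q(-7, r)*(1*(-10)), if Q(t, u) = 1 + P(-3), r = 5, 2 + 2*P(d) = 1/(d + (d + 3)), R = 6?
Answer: 23/3 ≈ 7.6667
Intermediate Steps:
P(d) = -1 + 1/(2*(3 + 2*d)) (P(d) = -1 + 1/(2*(d + (d + 3))) = -1 + 1/(2*(d + (3 + d))) = -1 + 1/(2*(3 + 2*d)))
Q(t, u) = -⅙ (Q(t, u) = 1 + (-5 - 4*(-3))/(2*(3 + 2*(-3))) = 1 + (-5 + 12)/(2*(3 - 6)) = 1 + (½)*7/(-3) = 1 + (½)*(-⅓)*7 = 1 - 7/6 = -⅙)
R*V(1) + Q(-7, r)*(1*(-10)) = 6*1 - (-10)/6 = 6 - ⅙*(-10) = 6 + 5/3 = 23/3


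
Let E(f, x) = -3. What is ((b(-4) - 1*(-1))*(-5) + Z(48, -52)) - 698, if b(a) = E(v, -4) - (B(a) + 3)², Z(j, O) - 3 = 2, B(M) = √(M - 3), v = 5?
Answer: -673 + 30*I*√7 ≈ -673.0 + 79.373*I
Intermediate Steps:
B(M) = √(-3 + M)
Z(j, O) = 5 (Z(j, O) = 3 + 2 = 5)
b(a) = -3 - (3 + √(-3 + a))² (b(a) = -3 - (√(-3 + a) + 3)² = -3 - (3 + √(-3 + a))²)
((b(-4) - 1*(-1))*(-5) + Z(48, -52)) - 698 = (((-3 - (3 + √(-3 - 4))²) - 1*(-1))*(-5) + 5) - 698 = (((-3 - (3 + √(-7))²) + 1)*(-5) + 5) - 698 = (((-3 - (3 + I*√7)²) + 1)*(-5) + 5) - 698 = ((-2 - (3 + I*√7)²)*(-5) + 5) - 698 = ((10 + 5*(3 + I*√7)²) + 5) - 698 = (15 + 5*(3 + I*√7)²) - 698 = -683 + 5*(3 + I*√7)²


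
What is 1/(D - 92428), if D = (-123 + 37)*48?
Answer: -1/96556 ≈ -1.0357e-5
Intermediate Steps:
D = -4128 (D = -86*48 = -4128)
1/(D - 92428) = 1/(-4128 - 92428) = 1/(-96556) = -1/96556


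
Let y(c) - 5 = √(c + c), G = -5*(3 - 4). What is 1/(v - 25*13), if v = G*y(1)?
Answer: -6/1799 - √2/17990 ≈ -0.0034138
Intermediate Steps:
G = 5 (G = -5*(-1) = 5)
y(c) = 5 + √2*√c (y(c) = 5 + √(c + c) = 5 + √(2*c) = 5 + √2*√c)
v = 25 + 5*√2 (v = 5*(5 + √2*√1) = 5*(5 + √2*1) = 5*(5 + √2) = 25 + 5*√2 ≈ 32.071)
1/(v - 25*13) = 1/((25 + 5*√2) - 25*13) = 1/((25 + 5*√2) - 325) = 1/(-300 + 5*√2)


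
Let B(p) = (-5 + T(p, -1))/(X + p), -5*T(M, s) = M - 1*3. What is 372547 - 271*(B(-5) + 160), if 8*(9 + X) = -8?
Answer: 24684418/75 ≈ 3.2913e+5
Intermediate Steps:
T(M, s) = ⅗ - M/5 (T(M, s) = -(M - 1*3)/5 = -(M - 3)/5 = -(-3 + M)/5 = ⅗ - M/5)
X = -10 (X = -9 + (⅛)*(-8) = -9 - 1 = -10)
B(p) = (-22/5 - p/5)/(-10 + p) (B(p) = (-5 + (⅗ - p/5))/(-10 + p) = (-22/5 - p/5)/(-10 + p))
372547 - 271*(B(-5) + 160) = 372547 - 271*((-22 - 1*(-5))/(5*(-10 - 5)) + 160) = 372547 - 271*((⅕)*(-22 + 5)/(-15) + 160) = 372547 - 271*((⅕)*(-1/15)*(-17) + 160) = 372547 - 271*(17/75 + 160) = 372547 - 271*12017/75 = 372547 - 1*3256607/75 = 372547 - 3256607/75 = 24684418/75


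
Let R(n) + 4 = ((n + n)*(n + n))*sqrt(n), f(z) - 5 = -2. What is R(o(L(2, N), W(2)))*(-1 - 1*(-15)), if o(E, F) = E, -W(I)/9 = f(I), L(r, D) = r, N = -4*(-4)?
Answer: -56 + 224*sqrt(2) ≈ 260.78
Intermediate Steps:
N = 16
f(z) = 3 (f(z) = 5 - 2 = 3)
W(I) = -27 (W(I) = -9*3 = -27)
R(n) = -4 + 4*n**(5/2) (R(n) = -4 + ((n + n)*(n + n))*sqrt(n) = -4 + ((2*n)*(2*n))*sqrt(n) = -4 + (4*n**2)*sqrt(n) = -4 + 4*n**(5/2))
R(o(L(2, N), W(2)))*(-1 - 1*(-15)) = (-4 + 4*2**(5/2))*(-1 - 1*(-15)) = (-4 + 4*(4*sqrt(2)))*(-1 + 15) = (-4 + 16*sqrt(2))*14 = -56 + 224*sqrt(2)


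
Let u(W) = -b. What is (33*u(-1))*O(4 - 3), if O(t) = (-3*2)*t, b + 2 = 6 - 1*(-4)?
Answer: 1584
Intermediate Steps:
b = 8 (b = -2 + (6 - 1*(-4)) = -2 + (6 + 4) = -2 + 10 = 8)
u(W) = -8 (u(W) = -1*8 = -8)
O(t) = -6*t
(33*u(-1))*O(4 - 3) = (33*(-8))*(-6*(4 - 3)) = -(-1584) = -264*(-6) = 1584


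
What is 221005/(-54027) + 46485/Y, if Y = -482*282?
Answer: -10850442905/2447855316 ≈ -4.4326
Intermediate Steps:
Y = -135924
221005/(-54027) + 46485/Y = 221005/(-54027) + 46485/(-135924) = 221005*(-1/54027) + 46485*(-1/135924) = -221005/54027 - 15495/45308 = -10850442905/2447855316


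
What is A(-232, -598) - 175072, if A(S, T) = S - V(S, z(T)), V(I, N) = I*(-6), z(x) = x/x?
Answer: -176696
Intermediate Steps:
z(x) = 1
V(I, N) = -6*I
A(S, T) = 7*S (A(S, T) = S - (-6)*S = S + 6*S = 7*S)
A(-232, -598) - 175072 = 7*(-232) - 175072 = -1624 - 175072 = -176696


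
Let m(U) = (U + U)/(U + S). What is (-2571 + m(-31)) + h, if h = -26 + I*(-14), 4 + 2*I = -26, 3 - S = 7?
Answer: -83483/35 ≈ -2385.2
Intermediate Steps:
S = -4 (S = 3 - 1*7 = 3 - 7 = -4)
I = -15 (I = -2 + (½)*(-26) = -2 - 13 = -15)
m(U) = 2*U/(-4 + U) (m(U) = (U + U)/(U - 4) = (2*U)/(-4 + U) = 2*U/(-4 + U))
h = 184 (h = -26 - 15*(-14) = -26 + 210 = 184)
(-2571 + m(-31)) + h = (-2571 + 2*(-31)/(-4 - 31)) + 184 = (-2571 + 2*(-31)/(-35)) + 184 = (-2571 + 2*(-31)*(-1/35)) + 184 = (-2571 + 62/35) + 184 = -89923/35 + 184 = -83483/35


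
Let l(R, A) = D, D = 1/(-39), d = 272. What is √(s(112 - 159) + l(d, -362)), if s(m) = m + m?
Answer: I*√143013/39 ≈ 9.6967*I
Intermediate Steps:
D = -1/39 ≈ -0.025641
l(R, A) = -1/39
s(m) = 2*m
√(s(112 - 159) + l(d, -362)) = √(2*(112 - 159) - 1/39) = √(2*(-47) - 1/39) = √(-94 - 1/39) = √(-3667/39) = I*√143013/39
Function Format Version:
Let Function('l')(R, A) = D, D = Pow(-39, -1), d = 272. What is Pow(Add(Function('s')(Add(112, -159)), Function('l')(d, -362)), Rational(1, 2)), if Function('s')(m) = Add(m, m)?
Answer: Mul(Rational(1, 39), I, Pow(143013, Rational(1, 2))) ≈ Mul(9.6967, I)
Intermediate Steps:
D = Rational(-1, 39) ≈ -0.025641
Function('l')(R, A) = Rational(-1, 39)
Function('s')(m) = Mul(2, m)
Pow(Add(Function('s')(Add(112, -159)), Function('l')(d, -362)), Rational(1, 2)) = Pow(Add(Mul(2, Add(112, -159)), Rational(-1, 39)), Rational(1, 2)) = Pow(Add(Mul(2, -47), Rational(-1, 39)), Rational(1, 2)) = Pow(Add(-94, Rational(-1, 39)), Rational(1, 2)) = Pow(Rational(-3667, 39), Rational(1, 2)) = Mul(Rational(1, 39), I, Pow(143013, Rational(1, 2)))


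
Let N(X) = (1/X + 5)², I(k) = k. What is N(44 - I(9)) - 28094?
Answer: -34384174/1225 ≈ -28069.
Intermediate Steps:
N(X) = (5 + 1/X)² (N(X) = (1/X + 5)² = (5 + 1/X)²)
N(44 - I(9)) - 28094 = (1 + 5*(44 - 1*9))²/(44 - 1*9)² - 28094 = (1 + 5*(44 - 9))²/(44 - 9)² - 28094 = (1 + 5*35)²/35² - 28094 = (1 + 175)²/1225 - 28094 = (1/1225)*176² - 28094 = (1/1225)*30976 - 28094 = 30976/1225 - 28094 = -34384174/1225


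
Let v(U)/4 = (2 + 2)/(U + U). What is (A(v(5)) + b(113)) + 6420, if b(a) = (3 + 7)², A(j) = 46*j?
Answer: 32968/5 ≈ 6593.6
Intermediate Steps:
v(U) = 8/U (v(U) = 4*((2 + 2)/(U + U)) = 4*(4/((2*U))) = 4*(4*(1/(2*U))) = 4*(2/U) = 8/U)
b(a) = 100 (b(a) = 10² = 100)
(A(v(5)) + b(113)) + 6420 = (46*(8/5) + 100) + 6420 = (368/5 + 100) + 6420 = 868/5 + 6420 = 32968/5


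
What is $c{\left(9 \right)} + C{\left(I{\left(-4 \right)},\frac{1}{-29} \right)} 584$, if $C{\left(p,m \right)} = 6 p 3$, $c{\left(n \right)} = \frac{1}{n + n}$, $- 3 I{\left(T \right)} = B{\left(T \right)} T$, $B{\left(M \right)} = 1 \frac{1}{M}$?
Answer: $- \frac{63071}{18} \approx -3503.9$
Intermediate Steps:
$B{\left(M \right)} = \frac{1}{M}$
$I{\left(T \right)} = - \frac{1}{3}$ ($I{\left(T \right)} = - \frac{\frac{1}{T} T}{3} = \left(- \frac{1}{3}\right) 1 = - \frac{1}{3}$)
$c{\left(n \right)} = \frac{1}{2 n}$
$C{\left(p,m \right)} = 18 p$
$c{\left(9 \right)} + C{\left(I{\left(-4 \right)},\frac{1}{-29} \right)} 584 = \frac{1}{2 \cdot 9} + 18 \left(- \frac{1}{3}\right) 584 = \frac{1}{2} \cdot \frac{1}{9} - 3504 = \frac{1}{18} - 3504 = - \frac{63071}{18}$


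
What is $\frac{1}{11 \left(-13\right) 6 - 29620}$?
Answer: $- \frac{1}{30478} \approx -3.2811 \cdot 10^{-5}$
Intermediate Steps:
$\frac{1}{11 \left(-13\right) 6 - 29620} = \frac{1}{\left(-143\right) 6 - 29620} = \frac{1}{-858 - 29620} = \frac{1}{-30478} = - \frac{1}{30478}$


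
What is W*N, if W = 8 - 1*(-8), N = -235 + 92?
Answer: -2288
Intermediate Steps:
N = -143
W = 16 (W = 8 + 8 = 16)
W*N = 16*(-143) = -2288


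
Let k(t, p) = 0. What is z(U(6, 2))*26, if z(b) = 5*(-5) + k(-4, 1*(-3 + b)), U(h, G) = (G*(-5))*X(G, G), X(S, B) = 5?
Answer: -650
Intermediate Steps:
U(h, G) = -25*G (U(h, G) = (G*(-5))*5 = -5*G*5 = -25*G)
z(b) = -25 (z(b) = 5*(-5) + 0 = -25 + 0 = -25)
z(U(6, 2))*26 = -25*26 = -650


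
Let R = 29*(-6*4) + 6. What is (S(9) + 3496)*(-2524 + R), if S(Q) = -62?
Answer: -11036876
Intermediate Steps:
R = -690 (R = 29*(-24) + 6 = -696 + 6 = -690)
(S(9) + 3496)*(-2524 + R) = (-62 + 3496)*(-2524 - 690) = 3434*(-3214) = -11036876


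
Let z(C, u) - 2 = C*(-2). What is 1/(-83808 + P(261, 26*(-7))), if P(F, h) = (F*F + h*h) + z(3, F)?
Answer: 1/17433 ≈ 5.7362e-5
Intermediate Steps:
z(C, u) = 2 - 2*C (z(C, u) = 2 + C*(-2) = 2 - 2*C)
P(F, h) = -4 + F² + h² (P(F, h) = (F*F + h*h) + (2 - 2*3) = (F² + h²) + (2 - 6) = (F² + h²) - 4 = -4 + F² + h²)
1/(-83808 + P(261, 26*(-7))) = 1/(-83808 + (-4 + 261² + (26*(-7))²)) = 1/(-83808 + (-4 + 68121 + (-182)²)) = 1/(-83808 + (-4 + 68121 + 33124)) = 1/(-83808 + 101241) = 1/17433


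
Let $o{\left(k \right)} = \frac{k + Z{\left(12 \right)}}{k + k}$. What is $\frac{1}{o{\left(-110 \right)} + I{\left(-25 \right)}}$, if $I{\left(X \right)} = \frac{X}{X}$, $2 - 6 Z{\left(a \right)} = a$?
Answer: $\frac{132}{199} \approx 0.66332$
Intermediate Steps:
$Z{\left(a \right)} = \frac{1}{3} - \frac{a}{6}$
$I{\left(X \right)} = 1$
$o{\left(k \right)} = \frac{- \frac{5}{3} + k}{2 k}$ ($o{\left(k \right)} = \frac{k + \left(\frac{1}{3} - 2\right)}{k + k} = \frac{k + \left(\frac{1}{3} - 2\right)}{2 k} = \left(k - \frac{5}{3}\right) \frac{1}{2 k} = \left(- \frac{5}{3} + k\right) \frac{1}{2 k} = \frac{- \frac{5}{3} + k}{2 k}$)
$\frac{1}{o{\left(-110 \right)} + I{\left(-25 \right)}} = \frac{1}{\frac{-5 + 3 \left(-110\right)}{6 \left(-110\right)} + 1} = \frac{1}{\frac{1}{6} \left(- \frac{1}{110}\right) \left(-5 - 330\right) + 1} = \frac{1}{\frac{1}{6} \left(- \frac{1}{110}\right) \left(-335\right) + 1} = \frac{1}{\frac{67}{132} + 1} = \frac{1}{\frac{199}{132}} = \frac{132}{199}$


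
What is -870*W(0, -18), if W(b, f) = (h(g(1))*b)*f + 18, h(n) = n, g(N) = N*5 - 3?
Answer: -15660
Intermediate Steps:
g(N) = -3 + 5*N (g(N) = 5*N - 3 = -3 + 5*N)
W(b, f) = 18 + 2*b*f (W(b, f) = ((-3 + 5*1)*b)*f + 18 = ((-3 + 5)*b)*f + 18 = (2*b)*f + 18 = 2*b*f + 18 = 18 + 2*b*f)
-870*W(0, -18) = -870*(18 + 2*0*(-18)) = -870*(18 + 0) = -870*18 = -15660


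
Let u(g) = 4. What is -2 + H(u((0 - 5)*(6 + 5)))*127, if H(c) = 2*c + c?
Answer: 1522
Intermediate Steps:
H(c) = 3*c
-2 + H(u((0 - 5)*(6 + 5)))*127 = -2 + (3*4)*127 = -2 + 12*127 = -2 + 1524 = 1522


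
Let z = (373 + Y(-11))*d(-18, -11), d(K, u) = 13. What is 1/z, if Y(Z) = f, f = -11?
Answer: 1/4706 ≈ 0.00021249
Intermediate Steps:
Y(Z) = -11
z = 4706 (z = (373 - 11)*13 = 362*13 = 4706)
1/z = 1/4706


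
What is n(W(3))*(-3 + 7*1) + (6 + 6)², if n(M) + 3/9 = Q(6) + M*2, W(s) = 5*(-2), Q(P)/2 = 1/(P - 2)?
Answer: 194/3 ≈ 64.667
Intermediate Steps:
Q(P) = 2/(-2 + P) (Q(P) = 2/(P - 2) = 2/(-2 + P))
W(s) = -10
n(M) = ⅙ + 2*M (n(M) = -⅓ + (2/(-2 + 6) + M*2) = -⅓ + (2/4 + 2*M) = -⅓ + (2*(¼) + 2*M) = -⅓ + (½ + 2*M) = ⅙ + 2*M)
n(W(3))*(-3 + 7*1) + (6 + 6)² = (⅙ + 2*(-10))*(-3 + 7*1) + (6 + 6)² = (⅙ - 20)*(-3 + 7) + 12² = -119/6*4 + 144 = -238/3 + 144 = 194/3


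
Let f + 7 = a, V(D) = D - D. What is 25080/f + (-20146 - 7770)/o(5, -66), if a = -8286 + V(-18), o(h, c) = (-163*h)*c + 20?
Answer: -790531094/223123165 ≈ -3.5430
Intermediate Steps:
o(h, c) = 20 - 163*c*h (o(h, c) = -163*c*h + 20 = 20 - 163*c*h)
V(D) = 0
a = -8286 (a = -8286 + 0 = -8286)
f = -8293 (f = -7 - 8286 = -8293)
25080/f + (-20146 - 7770)/o(5, -66) = 25080/(-8293) + (-20146 - 7770)/(20 - 163*(-66)*5) = 25080*(-1/8293) - 27916/(20 + 53790) = -25080/8293 - 27916/53810 = -25080/8293 - 27916*1/53810 = -25080/8293 - 13958/26905 = -790531094/223123165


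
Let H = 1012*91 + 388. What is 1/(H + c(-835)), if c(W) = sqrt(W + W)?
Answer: 9248/855255207 - I*sqrt(1670)/8552552070 ≈ 1.0813e-5 - 4.7782e-9*I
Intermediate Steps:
c(W) = sqrt(2)*sqrt(W) (c(W) = sqrt(2*W) = sqrt(2)*sqrt(W))
H = 92480 (H = 92092 + 388 = 92480)
1/(H + c(-835)) = 1/(92480 + sqrt(2)*sqrt(-835)) = 1/(92480 + sqrt(2)*(I*sqrt(835))) = 1/(92480 + I*sqrt(1670))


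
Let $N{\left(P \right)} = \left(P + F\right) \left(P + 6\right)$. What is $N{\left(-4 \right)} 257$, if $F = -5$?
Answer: $-4626$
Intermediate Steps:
$N{\left(P \right)} = \left(-5 + P\right) \left(6 + P\right)$ ($N{\left(P \right)} = \left(P - 5\right) \left(P + 6\right) = \left(-5 + P\right) \left(6 + P\right)$)
$N{\left(-4 \right)} 257 = \left(-30 - 4 + \left(-4\right)^{2}\right) 257 = \left(-30 - 4 + 16\right) 257 = \left(-18\right) 257 = -4626$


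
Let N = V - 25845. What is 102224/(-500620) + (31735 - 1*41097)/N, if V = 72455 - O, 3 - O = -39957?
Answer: -134164851/83228075 ≈ -1.6120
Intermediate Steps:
O = 39960 (O = 3 - 1*(-39957) = 3 + 39957 = 39960)
V = 32495 (V = 72455 - 1*39960 = 72455 - 39960 = 32495)
N = 6650 (N = 32495 - 25845 = 6650)
102224/(-500620) + (31735 - 1*41097)/N = 102224/(-500620) + (31735 - 1*41097)/6650 = 102224*(-1/500620) + (31735 - 41097)*(1/6650) = -25556/125155 - 9362*1/6650 = -25556/125155 - 4681/3325 = -134164851/83228075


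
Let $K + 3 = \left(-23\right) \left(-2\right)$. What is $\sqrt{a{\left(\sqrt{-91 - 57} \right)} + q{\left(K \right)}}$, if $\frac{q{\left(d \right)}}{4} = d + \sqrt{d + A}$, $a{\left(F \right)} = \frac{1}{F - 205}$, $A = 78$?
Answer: $\sqrt{\frac{44279 - 432 i \sqrt{37}}{205 - 2 i \sqrt{37}}} \approx 14.697 - 1.0 \cdot 10^{-5} i$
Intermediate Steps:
$K = 43$ ($K = -3 - -46 = -3 + 46 = 43$)
$a{\left(F \right)} = \frac{1}{-205 + F}$
$q{\left(d \right)} = 4 d + 4 \sqrt{78 + d}$ ($q{\left(d \right)} = 4 \left(d + \sqrt{d + 78}\right) = 4 \left(d + \sqrt{78 + d}\right) = 4 d + 4 \sqrt{78 + d}$)
$\sqrt{a{\left(\sqrt{-91 - 57} \right)} + q{\left(K \right)}} = \sqrt{\frac{1}{-205 + \sqrt{-91 - 57}} + \left(4 \cdot 43 + 4 \sqrt{78 + 43}\right)} = \sqrt{\frac{1}{-205 + \sqrt{-148}} + \left(172 + 4 \sqrt{121}\right)} = \sqrt{\frac{1}{-205 + 2 i \sqrt{37}} + \left(172 + 4 \cdot 11\right)} = \sqrt{\frac{1}{-205 + 2 i \sqrt{37}} + \left(172 + 44\right)} = \sqrt{\frac{1}{-205 + 2 i \sqrt{37}} + 216} = \sqrt{216 + \frac{1}{-205 + 2 i \sqrt{37}}}$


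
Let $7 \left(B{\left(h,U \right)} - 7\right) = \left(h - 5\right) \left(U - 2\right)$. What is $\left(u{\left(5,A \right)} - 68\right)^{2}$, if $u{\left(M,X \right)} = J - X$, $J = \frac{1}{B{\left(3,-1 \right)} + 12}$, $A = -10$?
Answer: $\frac{64883025}{19321} \approx 3358.2$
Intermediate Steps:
$B{\left(h,U \right)} = 7 + \frac{\left(-5 + h\right) \left(-2 + U\right)}{7}$ ($B{\left(h,U \right)} = 7 + \frac{\left(h - 5\right) \left(U - 2\right)}{7} = 7 + \frac{\left(-5 + h\right) \left(-2 + U\right)}{7}$)
$J = \frac{7}{139}$ ($J = \frac{1}{\left(\frac{59}{7} - - \frac{5}{7} - \frac{6}{7} + \frac{1}{7} \left(-1\right) 3\right) + 12} = \frac{1}{\left(\frac{59}{7} + \frac{5}{7} - \frac{6}{7} - \frac{3}{7}\right) + 12} = \frac{1}{\frac{55}{7} + 12} = \frac{1}{\frac{139}{7}} = \frac{7}{139} \approx 0.05036$)
$u{\left(M,X \right)} = \frac{7}{139} - X$
$\left(u{\left(5,A \right)} - 68\right)^{2} = \left(\left(\frac{7}{139} - -10\right) - 68\right)^{2} = \left(\left(\frac{7}{139} + 10\right) - 68\right)^{2} = \left(\frac{1397}{139} - 68\right)^{2} = \left(- \frac{8055}{139}\right)^{2} = \frac{64883025}{19321}$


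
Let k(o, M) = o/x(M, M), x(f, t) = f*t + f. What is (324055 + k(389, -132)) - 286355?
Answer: 651908789/17292 ≈ 37700.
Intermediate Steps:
x(f, t) = f + f*t
k(o, M) = o/(M*(1 + M)) (k(o, M) = o/((M*(1 + M))) = o*(1/(M*(1 + M))) = o/(M*(1 + M)))
(324055 + k(389, -132)) - 286355 = (324055 + 389/(-132*(1 - 132))) - 286355 = (324055 + 389*(-1/132)/(-131)) - 286355 = (324055 + 389*(-1/132)*(-1/131)) - 286355 = (324055 + 389/17292) - 286355 = 5603559449/17292 - 286355 = 651908789/17292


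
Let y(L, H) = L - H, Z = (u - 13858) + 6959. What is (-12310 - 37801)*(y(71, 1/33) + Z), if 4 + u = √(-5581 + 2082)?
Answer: 11297875727/33 - 50111*I*√3499 ≈ 3.4236e+8 - 2.9642e+6*I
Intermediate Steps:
u = -4 + I*√3499 (u = -4 + √(-5581 + 2082) = -4 + √(-3499) = -4 + I*√3499 ≈ -4.0 + 59.152*I)
Z = -6903 + I*√3499 (Z = ((-4 + I*√3499) - 13858) + 6959 = (-13862 + I*√3499) + 6959 = -6903 + I*√3499 ≈ -6903.0 + 59.152*I)
(-12310 - 37801)*(y(71, 1/33) + Z) = (-12310 - 37801)*((71 - 1/33) + (-6903 + I*√3499)) = -50111*((71 - 1*1/33) + (-6903 + I*√3499)) = -50111*((71 - 1/33) + (-6903 + I*√3499)) = -50111*(2342/33 + (-6903 + I*√3499)) = -50111*(-225457/33 + I*√3499) = 11297875727/33 - 50111*I*√3499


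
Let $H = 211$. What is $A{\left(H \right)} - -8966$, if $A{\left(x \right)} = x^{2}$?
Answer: $53487$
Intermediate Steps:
$A{\left(H \right)} - -8966 = 211^{2} - -8966 = 44521 + 8966 = 53487$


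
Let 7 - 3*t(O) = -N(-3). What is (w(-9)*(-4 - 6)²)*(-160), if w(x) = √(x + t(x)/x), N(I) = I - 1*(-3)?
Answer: -80000*I*√30/9 ≈ -48686.0*I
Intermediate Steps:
N(I) = 3 + I (N(I) = I + 3 = 3 + I)
t(O) = 7/3 (t(O) = 7/3 - (-1)*(3 - 3)/3 = 7/3 - (-1)*0/3 = 7/3 - ⅓*0 = 7/3 + 0 = 7/3)
w(x) = √(x + 7/(3*x))
(w(-9)*(-4 - 6)²)*(-160) = ((√(9*(-9) + 21/(-9))/3)*(-4 - 6)²)*(-160) = ((√(-81 + 21*(-⅑))/3)*(-10)²)*(-160) = ((√(-81 - 7/3)/3)*100)*(-160) = ((√(-250/3)/3)*100)*(-160) = (((5*I*√30/3)/3)*100)*(-160) = ((5*I*√30/9)*100)*(-160) = (500*I*√30/9)*(-160) = -80000*I*√30/9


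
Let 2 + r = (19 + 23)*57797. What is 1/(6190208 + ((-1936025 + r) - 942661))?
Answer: 1/5738994 ≈ 1.7425e-7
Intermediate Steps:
r = 2427472 (r = -2 + (19 + 23)*57797 = -2 + 42*57797 = -2 + 2427474 = 2427472)
1/(6190208 + ((-1936025 + r) - 942661)) = 1/(6190208 + ((-1936025 + 2427472) - 942661)) = 1/(6190208 + (491447 - 942661)) = 1/(6190208 - 451214) = 1/5738994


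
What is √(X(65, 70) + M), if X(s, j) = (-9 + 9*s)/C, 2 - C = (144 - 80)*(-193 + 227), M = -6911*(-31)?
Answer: √253140211073/1087 ≈ 462.86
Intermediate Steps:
M = 214241
C = -2174 (C = 2 - (144 - 80)*(-193 + 227) = 2 - 64*34 = 2 - 1*2176 = 2 - 2176 = -2174)
X(s, j) = 9/2174 - 9*s/2174 (X(s, j) = (-9 + 9*s)/(-2174) = (-9 + 9*s)*(-1/2174) = 9/2174 - 9*s/2174)
√(X(65, 70) + M) = √((9/2174 - 9/2174*65) + 214241) = √((9/2174 - 585/2174) + 214241) = √(-288/1087 + 214241) = √(232879679/1087) = √253140211073/1087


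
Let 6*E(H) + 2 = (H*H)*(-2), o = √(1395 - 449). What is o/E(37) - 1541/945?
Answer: -1541/945 - 3*√946/1370 ≈ -1.6980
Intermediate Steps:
o = √946 ≈ 30.757
E(H) = -⅓ - H²/3 (E(H) = -⅓ + ((H*H)*(-2))/6 = -⅓ + (H²*(-2))/6 = -⅓ + (-2*H²)/6 = -⅓ - H²/3)
o/E(37) - 1541/945 = √946/(-⅓ - ⅓*37²) - 1541/945 = √946/(-⅓ - ⅓*1369) - 1541*1/945 = √946/(-⅓ - 1369/3) - 1541/945 = √946/(-1370/3) - 1541/945 = √946*(-3/1370) - 1541/945 = -3*√946/1370 - 1541/945 = -1541/945 - 3*√946/1370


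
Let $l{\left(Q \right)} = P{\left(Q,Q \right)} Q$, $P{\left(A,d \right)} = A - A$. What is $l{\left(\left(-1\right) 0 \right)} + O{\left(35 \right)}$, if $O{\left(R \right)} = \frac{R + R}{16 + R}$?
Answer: $\frac{70}{51} \approx 1.3725$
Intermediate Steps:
$P{\left(A,d \right)} = 0$
$O{\left(R \right)} = \frac{2 R}{16 + R}$
$l{\left(Q \right)} = 0$ ($l{\left(Q \right)} = 0 Q = 0$)
$l{\left(\left(-1\right) 0 \right)} + O{\left(35 \right)} = 0 + 2 \cdot 35 \frac{1}{16 + 35} = 0 + 2 \cdot 35 \cdot \frac{1}{51} = 0 + \frac{70}{51} = \frac{70}{51}$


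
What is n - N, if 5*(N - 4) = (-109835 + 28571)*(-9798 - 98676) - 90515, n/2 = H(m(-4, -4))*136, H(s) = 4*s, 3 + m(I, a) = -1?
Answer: -8814962401/5 ≈ -1.7630e+9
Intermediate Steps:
m(I, a) = -4 (m(I, a) = -3 - 1 = -4)
n = -4352 (n = 2*((4*(-4))*136) = 2*(-16*136) = 2*(-2176) = -4352)
N = 8814940641/5 (N = 4 + ((-109835 + 28571)*(-9798 - 98676) - 90515)/5 = 4 + (-81264*(-108474) - 90515)/5 = 4 + (8815031136 - 90515)/5 = 4 + (⅕)*8814940621 = 4 + 8814940621/5 = 8814940641/5 ≈ 1.7630e+9)
n - N = -4352 - 1*8814940641/5 = -4352 - 8814940641/5 = -8814962401/5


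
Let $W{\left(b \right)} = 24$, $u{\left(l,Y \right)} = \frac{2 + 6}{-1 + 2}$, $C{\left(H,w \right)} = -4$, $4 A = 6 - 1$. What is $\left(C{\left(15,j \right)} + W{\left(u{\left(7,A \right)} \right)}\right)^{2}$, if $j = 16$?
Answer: $400$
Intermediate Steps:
$A = \frac{5}{4}$ ($A = \frac{6 - 1}{4} = \frac{1}{4} \cdot 5 = \frac{5}{4} \approx 1.25$)
$u{\left(l,Y \right)} = 8$ ($u{\left(l,Y \right)} = \frac{8}{1} = 8 \cdot 1 = 8$)
$\left(C{\left(15,j \right)} + W{\left(u{\left(7,A \right)} \right)}\right)^{2} = \left(-4 + 24\right)^{2} = 20^{2} = 400$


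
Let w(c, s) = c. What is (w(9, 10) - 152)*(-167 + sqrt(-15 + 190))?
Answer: 23881 - 715*sqrt(7) ≈ 21989.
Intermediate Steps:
(w(9, 10) - 152)*(-167 + sqrt(-15 + 190)) = (9 - 152)*(-167 + sqrt(-15 + 190)) = -143*(-167 + sqrt(175)) = -143*(-167 + 5*sqrt(7)) = 23881 - 715*sqrt(7)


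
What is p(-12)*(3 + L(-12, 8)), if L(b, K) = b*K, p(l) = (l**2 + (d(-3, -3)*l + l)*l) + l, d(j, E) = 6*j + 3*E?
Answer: 335916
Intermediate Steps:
d(j, E) = 3*E + 6*j
p(l) = l - 25*l**2 (p(l) = (l**2 + ((3*(-3) + 6*(-3))*l + l)*l) + l = (l**2 + ((-9 - 18)*l + l)*l) + l = (l**2 + (-27*l + l)*l) + l = (l**2 + (-26*l)*l) + l = (l**2 - 26*l**2) + l = -25*l**2 + l = l - 25*l**2)
L(b, K) = K*b
p(-12)*(3 + L(-12, 8)) = (-12*(1 - 25*(-12)))*(3 + 8*(-12)) = (-12*(1 + 300))*(3 - 96) = -12*301*(-93) = -3612*(-93) = 335916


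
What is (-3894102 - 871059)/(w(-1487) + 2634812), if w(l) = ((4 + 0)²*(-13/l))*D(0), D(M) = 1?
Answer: -7085794407/3917965652 ≈ -1.8085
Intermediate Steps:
w(l) = -208/l (w(l) = ((4 + 0)²*(-13/l))*1 = (4²*(-13/l))*1 = (16*(-13/l))*1 = -208/l*1 = -208/l)
(-3894102 - 871059)/(w(-1487) + 2634812) = (-3894102 - 871059)/(-208/(-1487) + 2634812) = -4765161/(-208*(-1/1487) + 2634812) = -4765161/(208/1487 + 2634812) = -4765161/3917965652/1487 = -4765161*1487/3917965652 = -7085794407/3917965652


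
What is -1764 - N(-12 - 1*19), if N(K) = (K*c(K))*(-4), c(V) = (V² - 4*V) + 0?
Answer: -136304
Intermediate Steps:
c(V) = V² - 4*V
N(K) = -4*K²*(-4 + K) (N(K) = (K*(K*(-4 + K)))*(-4) = (K²*(-4 + K))*(-4) = -4*K²*(-4 + K))
-1764 - N(-12 - 1*19) = -1764 - 4*(-12 - 1*19)²*(4 - (-12 - 1*19)) = -1764 - 4*(-12 - 19)²*(4 - (-12 - 19)) = -1764 - 4*(-31)²*(4 - 1*(-31)) = -1764 - 4*961*(4 + 31) = -1764 - 4*961*35 = -1764 - 1*134540 = -1764 - 134540 = -136304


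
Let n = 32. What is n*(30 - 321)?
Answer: -9312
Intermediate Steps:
n*(30 - 321) = 32*(30 - 321) = 32*(-291) = -9312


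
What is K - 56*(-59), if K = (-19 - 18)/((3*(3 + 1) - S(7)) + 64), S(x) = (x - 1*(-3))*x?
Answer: 19787/6 ≈ 3297.8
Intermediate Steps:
S(x) = x*(3 + x) (S(x) = (x + 3)*x = (3 + x)*x = x*(3 + x))
K = -37/6 (K = (-19 - 18)/((3*(3 + 1) - 7*(3 + 7)) + 64) = -37/((3*4 - 7*10) + 64) = -37/((12 - 1*70) + 64) = -37/((12 - 70) + 64) = -37/(-58 + 64) = -37/6 ≈ -6.1667)
K - 56*(-59) = -37/6 - 56*(-59) = -37/6 + 3304 = 19787/6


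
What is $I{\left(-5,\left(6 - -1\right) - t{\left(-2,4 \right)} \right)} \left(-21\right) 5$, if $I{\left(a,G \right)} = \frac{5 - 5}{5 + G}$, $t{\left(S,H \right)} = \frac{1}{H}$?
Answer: $0$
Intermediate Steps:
$I{\left(a,G \right)} = 0$ ($I{\left(a,G \right)} = \frac{0}{5 + G} = 0$)
$I{\left(-5,\left(6 - -1\right) - t{\left(-2,4 \right)} \right)} \left(-21\right) 5 = 0 \left(-21\right) 5 = 0 \cdot 5 = 0$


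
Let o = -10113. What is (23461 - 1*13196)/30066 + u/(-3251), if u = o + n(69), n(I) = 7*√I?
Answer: 337428973/97744566 - 7*√69/3251 ≈ 3.4343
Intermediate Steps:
u = -10113 + 7*√69 ≈ -10055.
(23461 - 1*13196)/30066 + u/(-3251) = (23461 - 1*13196)/30066 + (-10113 + 7*√69)/(-3251) = (23461 - 13196)*(1/30066) + (-10113 + 7*√69)*(-1/3251) = 10265*(1/30066) + (10113/3251 - 7*√69/3251) = 10265/30066 + (10113/3251 - 7*√69/3251) = 337428973/97744566 - 7*√69/3251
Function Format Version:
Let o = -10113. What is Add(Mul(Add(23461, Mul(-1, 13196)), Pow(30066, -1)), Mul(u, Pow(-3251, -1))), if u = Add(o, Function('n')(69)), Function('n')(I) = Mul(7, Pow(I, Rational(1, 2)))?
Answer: Add(Rational(337428973, 97744566), Mul(Rational(-7, 3251), Pow(69, Rational(1, 2)))) ≈ 3.4343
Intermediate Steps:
u = Add(-10113, Mul(7, Pow(69, Rational(1, 2)))) ≈ -10055.
Add(Mul(Add(23461, Mul(-1, 13196)), Pow(30066, -1)), Mul(u, Pow(-3251, -1))) = Add(Mul(Add(23461, Mul(-1, 13196)), Pow(30066, -1)), Mul(Add(-10113, Mul(7, Pow(69, Rational(1, 2)))), Pow(-3251, -1))) = Add(Mul(Add(23461, -13196), Rational(1, 30066)), Mul(Add(-10113, Mul(7, Pow(69, Rational(1, 2)))), Rational(-1, 3251))) = Add(Mul(10265, Rational(1, 30066)), Add(Rational(10113, 3251), Mul(Rational(-7, 3251), Pow(69, Rational(1, 2))))) = Add(Rational(10265, 30066), Add(Rational(10113, 3251), Mul(Rational(-7, 3251), Pow(69, Rational(1, 2))))) = Add(Rational(337428973, 97744566), Mul(Rational(-7, 3251), Pow(69, Rational(1, 2))))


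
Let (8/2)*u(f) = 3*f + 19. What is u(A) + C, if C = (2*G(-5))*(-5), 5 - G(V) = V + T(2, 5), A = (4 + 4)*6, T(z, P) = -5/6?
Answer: -811/12 ≈ -67.583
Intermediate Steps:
T(z, P) = -⅚ (T(z, P) = -5*⅙ = -⅚)
A = 48 (A = 8*6 = 48)
u(f) = 19/4 + 3*f/4 (u(f) = (3*f + 19)/4 = (19 + 3*f)/4 = 19/4 + 3*f/4)
G(V) = 35/6 - V (G(V) = 5 - (V - ⅚) = 5 - (-⅚ + V) = 5 + (⅚ - V) = 35/6 - V)
C = -325/3 (C = (2*(35/6 - 1*(-5)))*(-5) = (2*(35/6 + 5))*(-5) = (2*(65/6))*(-5) = (65/3)*(-5) = -325/3 ≈ -108.33)
u(A) + C = (19/4 + (¾)*48) - 325/3 = (19/4 + 36) - 325/3 = 163/4 - 325/3 = -811/12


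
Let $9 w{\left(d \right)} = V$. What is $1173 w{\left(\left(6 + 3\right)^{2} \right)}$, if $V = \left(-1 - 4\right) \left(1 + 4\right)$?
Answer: $- \frac{9775}{3} \approx -3258.3$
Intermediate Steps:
$V = -25$ ($V = \left(-5\right) 5 = -25$)
$w{\left(d \right)} = - \frac{25}{9}$ ($w{\left(d \right)} = \frac{1}{9} \left(-25\right) = - \frac{25}{9}$)
$1173 w{\left(\left(6 + 3\right)^{2} \right)} = 1173 \left(- \frac{25}{9}\right) = - \frac{9775}{3}$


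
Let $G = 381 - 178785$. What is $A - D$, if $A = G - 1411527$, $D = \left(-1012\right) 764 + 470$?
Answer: $-817233$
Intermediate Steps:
$D = -772698$ ($D = -773168 + 470 = -772698$)
$G = -178404$ ($G = 381 - 178785 = -178404$)
$A = -1589931$ ($A = -178404 - 1411527 = -1589931$)
$A - D = -1589931 - -772698 = -1589931 + 772698 = -817233$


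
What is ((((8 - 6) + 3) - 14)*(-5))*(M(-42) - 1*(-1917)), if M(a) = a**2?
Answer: 165645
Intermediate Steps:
((((8 - 6) + 3) - 14)*(-5))*(M(-42) - 1*(-1917)) = ((((8 - 6) + 3) - 14)*(-5))*((-42)**2 - 1*(-1917)) = (((2 + 3) - 14)*(-5))*(1764 + 1917) = ((5 - 14)*(-5))*3681 = -9*(-5)*3681 = 45*3681 = 165645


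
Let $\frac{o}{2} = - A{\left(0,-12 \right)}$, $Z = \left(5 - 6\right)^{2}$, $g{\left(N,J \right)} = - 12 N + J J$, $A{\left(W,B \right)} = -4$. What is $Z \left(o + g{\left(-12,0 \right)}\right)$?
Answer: $152$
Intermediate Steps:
$g{\left(N,J \right)} = J^{2} - 12 N$ ($g{\left(N,J \right)} = - 12 N + J^{2} = J^{2} - 12 N$)
$Z = 1$ ($Z = \left(-1\right)^{2} = 1$)
$o = 8$ ($o = 2 \left(\left(-1\right) \left(-4\right)\right) = 2 \cdot 4 = 8$)
$Z \left(o + g{\left(-12,0 \right)}\right) = 1 \left(8 + \left(0^{2} - -144\right)\right) = 1 \left(8 + \left(0 + 144\right)\right) = 1 \left(8 + 144\right) = 1 \cdot 152 = 152$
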